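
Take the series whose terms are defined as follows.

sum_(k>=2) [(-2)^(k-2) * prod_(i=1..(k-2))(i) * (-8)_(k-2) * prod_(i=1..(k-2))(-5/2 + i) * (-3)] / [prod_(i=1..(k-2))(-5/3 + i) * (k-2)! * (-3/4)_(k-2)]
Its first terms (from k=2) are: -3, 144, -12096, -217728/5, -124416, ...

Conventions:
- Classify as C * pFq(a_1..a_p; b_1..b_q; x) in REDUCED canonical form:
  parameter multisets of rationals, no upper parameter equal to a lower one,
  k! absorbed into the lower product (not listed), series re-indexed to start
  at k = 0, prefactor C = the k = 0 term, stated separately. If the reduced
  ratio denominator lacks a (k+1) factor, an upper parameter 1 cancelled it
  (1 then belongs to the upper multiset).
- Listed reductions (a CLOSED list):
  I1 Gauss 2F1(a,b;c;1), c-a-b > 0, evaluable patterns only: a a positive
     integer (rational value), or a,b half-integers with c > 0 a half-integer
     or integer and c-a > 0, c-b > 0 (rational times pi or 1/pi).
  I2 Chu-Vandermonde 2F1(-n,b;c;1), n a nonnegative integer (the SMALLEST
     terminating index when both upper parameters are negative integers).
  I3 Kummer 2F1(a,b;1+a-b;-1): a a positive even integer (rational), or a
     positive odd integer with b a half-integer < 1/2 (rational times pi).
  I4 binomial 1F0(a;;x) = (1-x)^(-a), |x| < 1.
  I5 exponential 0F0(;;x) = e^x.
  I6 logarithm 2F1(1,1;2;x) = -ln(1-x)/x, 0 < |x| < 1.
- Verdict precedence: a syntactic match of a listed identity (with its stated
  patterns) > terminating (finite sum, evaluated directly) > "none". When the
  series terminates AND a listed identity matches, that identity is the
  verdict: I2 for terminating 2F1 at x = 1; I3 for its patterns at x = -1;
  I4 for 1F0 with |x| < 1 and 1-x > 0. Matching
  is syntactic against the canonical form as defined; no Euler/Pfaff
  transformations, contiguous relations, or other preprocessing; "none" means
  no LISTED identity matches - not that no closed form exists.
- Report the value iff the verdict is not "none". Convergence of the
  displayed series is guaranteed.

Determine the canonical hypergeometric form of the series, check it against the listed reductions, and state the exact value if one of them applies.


Prefactor -3, argument -2: 3F2 with upper {-8, -3/2, 1} over lower {-3/4, -2/3}. Verdict: terminating (-8 upstairs). 9 nonzero terms in all; added directly. Exact value: -1210027391961/1364675.

Key observation: x = (-2) and the lower running product (prefactor -3) is a rising factorial.
Adjacent-term ratio: r(k) = (-2) * (k-8) (k-3/2) (k+1) / [(k-3/4) (k-2/3) (k+1)] - rational in k, leading ratio (-2); with t_0 = -3, classification follows.


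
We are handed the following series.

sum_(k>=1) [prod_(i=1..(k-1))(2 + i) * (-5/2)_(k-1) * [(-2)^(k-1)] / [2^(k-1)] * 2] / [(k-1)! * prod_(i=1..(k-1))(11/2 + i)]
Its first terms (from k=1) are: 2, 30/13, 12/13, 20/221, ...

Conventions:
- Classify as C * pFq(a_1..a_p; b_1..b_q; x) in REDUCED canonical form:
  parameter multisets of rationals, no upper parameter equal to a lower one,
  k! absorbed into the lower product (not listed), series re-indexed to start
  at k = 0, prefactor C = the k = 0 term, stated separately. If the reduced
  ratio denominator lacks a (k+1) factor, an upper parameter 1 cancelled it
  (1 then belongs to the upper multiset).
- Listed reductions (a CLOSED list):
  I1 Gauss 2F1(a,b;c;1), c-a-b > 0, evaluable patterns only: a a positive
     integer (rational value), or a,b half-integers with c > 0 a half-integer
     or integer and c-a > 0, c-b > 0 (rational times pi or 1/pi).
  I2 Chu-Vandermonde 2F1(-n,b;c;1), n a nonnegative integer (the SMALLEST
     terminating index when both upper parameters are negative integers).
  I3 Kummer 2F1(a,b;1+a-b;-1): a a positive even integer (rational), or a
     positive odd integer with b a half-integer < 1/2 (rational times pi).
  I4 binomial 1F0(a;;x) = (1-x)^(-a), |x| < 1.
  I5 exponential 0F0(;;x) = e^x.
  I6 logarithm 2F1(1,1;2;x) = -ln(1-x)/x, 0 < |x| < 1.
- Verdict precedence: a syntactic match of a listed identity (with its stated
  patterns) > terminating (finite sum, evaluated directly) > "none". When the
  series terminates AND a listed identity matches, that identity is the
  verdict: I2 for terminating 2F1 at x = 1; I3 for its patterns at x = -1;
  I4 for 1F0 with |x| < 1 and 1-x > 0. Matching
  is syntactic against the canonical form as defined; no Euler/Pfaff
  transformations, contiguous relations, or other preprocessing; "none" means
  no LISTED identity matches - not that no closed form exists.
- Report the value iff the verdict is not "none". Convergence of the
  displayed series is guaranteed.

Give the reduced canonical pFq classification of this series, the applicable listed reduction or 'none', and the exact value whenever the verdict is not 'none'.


Key observation: x = (-1) and the two k-th powers (C = 2) combine into one argument.
Consecutive-term ratio: r(k) = (-1) * (k-5/2) (k+3) / [(k+13/2) (k+1)] - rational; roots negated = parameters, x = (-1), C = 2.

The series (x = -1) is 2F1: upper {-5/2, 3}, lower {13/2}, prefactor 2. Verdict: Kummer's theorem (I3) fires (x = -1; c = 13/2 equals 1+a-b for upper {-5/2, 3}: listed pattern). Sum: (3465/2048) * pi.


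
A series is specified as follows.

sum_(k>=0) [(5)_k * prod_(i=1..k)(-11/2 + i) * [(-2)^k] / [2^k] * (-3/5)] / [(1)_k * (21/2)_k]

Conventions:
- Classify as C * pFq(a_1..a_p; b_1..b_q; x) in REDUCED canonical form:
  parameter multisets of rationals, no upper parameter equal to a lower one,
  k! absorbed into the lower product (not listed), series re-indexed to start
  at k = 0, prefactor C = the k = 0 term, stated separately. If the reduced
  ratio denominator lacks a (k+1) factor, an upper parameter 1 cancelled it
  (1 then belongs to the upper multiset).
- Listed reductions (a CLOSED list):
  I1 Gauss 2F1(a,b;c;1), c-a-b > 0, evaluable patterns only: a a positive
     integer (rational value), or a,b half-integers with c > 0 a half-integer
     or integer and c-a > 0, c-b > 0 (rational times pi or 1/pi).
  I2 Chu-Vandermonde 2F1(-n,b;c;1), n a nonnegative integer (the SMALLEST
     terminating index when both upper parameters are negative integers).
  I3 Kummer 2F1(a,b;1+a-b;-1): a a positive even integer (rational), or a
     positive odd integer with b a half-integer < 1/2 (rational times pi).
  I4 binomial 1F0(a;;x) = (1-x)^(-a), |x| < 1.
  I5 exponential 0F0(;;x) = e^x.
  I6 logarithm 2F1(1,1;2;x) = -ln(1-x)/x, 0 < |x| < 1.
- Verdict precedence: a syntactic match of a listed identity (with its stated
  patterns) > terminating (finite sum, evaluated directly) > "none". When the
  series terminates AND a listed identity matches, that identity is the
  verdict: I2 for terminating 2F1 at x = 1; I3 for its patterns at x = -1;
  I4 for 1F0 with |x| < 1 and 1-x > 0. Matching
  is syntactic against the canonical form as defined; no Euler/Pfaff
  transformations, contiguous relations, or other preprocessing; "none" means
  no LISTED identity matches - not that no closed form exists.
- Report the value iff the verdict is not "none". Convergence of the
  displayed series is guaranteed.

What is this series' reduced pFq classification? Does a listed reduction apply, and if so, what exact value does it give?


The tell: x = (-1) and the running product (C = -3/5, x = -1) telescopes to a rising factorial.
Ratio: r(k) = (-1) * (k-9/2) (k+5) / [(k+21/2) (k+1)] ; factor over Q: parameters, x = (-1), and C = -3/5.

With C = -3/5: the canonical form is 2F1(-9/2, 5; 21/2; -1). Verdict: Kummer's theorem (I3) applies (x = -1; c = 21/2 equals 1+a-b for upper {-9/2, 5}: listed pattern). Sum: (-1247103/1048576) * pi.


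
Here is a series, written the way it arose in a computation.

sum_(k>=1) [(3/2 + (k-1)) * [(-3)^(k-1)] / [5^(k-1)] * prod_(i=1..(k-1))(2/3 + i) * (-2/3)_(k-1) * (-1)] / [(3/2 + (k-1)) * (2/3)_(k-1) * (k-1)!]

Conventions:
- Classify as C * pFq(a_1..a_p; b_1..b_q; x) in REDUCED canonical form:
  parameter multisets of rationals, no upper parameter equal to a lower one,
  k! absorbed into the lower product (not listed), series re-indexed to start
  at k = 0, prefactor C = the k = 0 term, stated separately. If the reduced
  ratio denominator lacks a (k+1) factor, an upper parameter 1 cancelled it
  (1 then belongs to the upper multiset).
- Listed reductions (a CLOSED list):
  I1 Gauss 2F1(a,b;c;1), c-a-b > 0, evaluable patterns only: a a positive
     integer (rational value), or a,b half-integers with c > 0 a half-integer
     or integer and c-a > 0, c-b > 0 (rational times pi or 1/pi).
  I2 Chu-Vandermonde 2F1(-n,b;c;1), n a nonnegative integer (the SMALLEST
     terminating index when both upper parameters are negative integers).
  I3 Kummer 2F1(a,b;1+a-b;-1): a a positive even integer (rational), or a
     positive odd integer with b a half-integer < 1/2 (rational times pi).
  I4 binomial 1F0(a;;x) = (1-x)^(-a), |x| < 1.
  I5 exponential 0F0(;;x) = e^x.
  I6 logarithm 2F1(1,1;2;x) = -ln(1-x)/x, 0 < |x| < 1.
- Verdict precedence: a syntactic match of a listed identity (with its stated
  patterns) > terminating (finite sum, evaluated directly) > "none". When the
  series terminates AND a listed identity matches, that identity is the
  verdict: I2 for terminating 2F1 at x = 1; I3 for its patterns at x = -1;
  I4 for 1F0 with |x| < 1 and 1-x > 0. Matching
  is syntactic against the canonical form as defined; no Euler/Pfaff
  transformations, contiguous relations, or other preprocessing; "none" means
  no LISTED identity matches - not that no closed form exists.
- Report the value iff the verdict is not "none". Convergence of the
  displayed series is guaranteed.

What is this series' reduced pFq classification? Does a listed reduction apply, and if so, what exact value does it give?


x = -3/5 here; the reduced form reads 2F1, upper {-2/3, 5/3}, lower {2/3}, C = -1. Verdict: no listed reduction: x = -3/5 and upper {-2/3, 5/3} fail every I1-I6 pattern.

First insight: with t_0 = -1, the two geometric factors (prefactor -1) combine into one argument.
Adjacent-term ratio: r(k) = (-3/5) * (k-2/3) (k+5/3) / [(k+2/3) (k+1)] - rational; roots negated = parameters, x = (-3/5), C = -1.


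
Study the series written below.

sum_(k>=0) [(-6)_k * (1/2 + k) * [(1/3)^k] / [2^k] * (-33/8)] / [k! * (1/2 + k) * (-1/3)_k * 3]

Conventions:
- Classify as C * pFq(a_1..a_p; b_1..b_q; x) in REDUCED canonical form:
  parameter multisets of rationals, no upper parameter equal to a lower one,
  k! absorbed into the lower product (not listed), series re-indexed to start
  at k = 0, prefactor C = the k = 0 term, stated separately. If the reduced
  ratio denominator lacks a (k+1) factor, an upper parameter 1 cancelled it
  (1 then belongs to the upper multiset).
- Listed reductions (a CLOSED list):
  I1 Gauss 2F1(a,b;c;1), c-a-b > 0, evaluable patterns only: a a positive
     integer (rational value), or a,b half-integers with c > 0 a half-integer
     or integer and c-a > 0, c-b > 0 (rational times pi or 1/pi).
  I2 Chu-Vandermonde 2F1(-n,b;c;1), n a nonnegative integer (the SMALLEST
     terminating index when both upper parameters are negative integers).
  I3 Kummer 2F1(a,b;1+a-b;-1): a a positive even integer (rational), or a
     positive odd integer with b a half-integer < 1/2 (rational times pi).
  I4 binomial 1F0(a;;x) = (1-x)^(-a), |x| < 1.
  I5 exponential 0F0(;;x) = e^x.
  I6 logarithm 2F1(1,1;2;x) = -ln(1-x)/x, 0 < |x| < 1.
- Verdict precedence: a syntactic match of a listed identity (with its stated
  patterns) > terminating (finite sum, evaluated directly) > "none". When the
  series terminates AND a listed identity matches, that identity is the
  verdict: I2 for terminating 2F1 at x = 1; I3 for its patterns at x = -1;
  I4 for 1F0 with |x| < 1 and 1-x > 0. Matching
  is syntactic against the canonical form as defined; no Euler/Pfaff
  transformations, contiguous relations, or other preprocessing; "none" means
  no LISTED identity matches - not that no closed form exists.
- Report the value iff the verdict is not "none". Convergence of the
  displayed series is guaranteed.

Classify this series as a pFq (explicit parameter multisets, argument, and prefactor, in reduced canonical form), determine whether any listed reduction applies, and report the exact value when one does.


At argument 1/6: a 1F1 with upper {-6}, lower {-1/3}, scaled by C = -11/8. Verdict: terminating. (-6)_k vanishes past k = 6, leaving a 7-term sum, computed directly. Hence: -1863567/573440.

Key step: t_0 being -11/8, the factor k + 1/2 cancels (top and bottom), leaving C = -11/8, x = 1/6.
Consecutive-term ratio: r(k) = (1/6) * (k-6) / [(k-1/3) (k+1)] ; factor over Q: parameters, x = (1/6), and C = -11/8.


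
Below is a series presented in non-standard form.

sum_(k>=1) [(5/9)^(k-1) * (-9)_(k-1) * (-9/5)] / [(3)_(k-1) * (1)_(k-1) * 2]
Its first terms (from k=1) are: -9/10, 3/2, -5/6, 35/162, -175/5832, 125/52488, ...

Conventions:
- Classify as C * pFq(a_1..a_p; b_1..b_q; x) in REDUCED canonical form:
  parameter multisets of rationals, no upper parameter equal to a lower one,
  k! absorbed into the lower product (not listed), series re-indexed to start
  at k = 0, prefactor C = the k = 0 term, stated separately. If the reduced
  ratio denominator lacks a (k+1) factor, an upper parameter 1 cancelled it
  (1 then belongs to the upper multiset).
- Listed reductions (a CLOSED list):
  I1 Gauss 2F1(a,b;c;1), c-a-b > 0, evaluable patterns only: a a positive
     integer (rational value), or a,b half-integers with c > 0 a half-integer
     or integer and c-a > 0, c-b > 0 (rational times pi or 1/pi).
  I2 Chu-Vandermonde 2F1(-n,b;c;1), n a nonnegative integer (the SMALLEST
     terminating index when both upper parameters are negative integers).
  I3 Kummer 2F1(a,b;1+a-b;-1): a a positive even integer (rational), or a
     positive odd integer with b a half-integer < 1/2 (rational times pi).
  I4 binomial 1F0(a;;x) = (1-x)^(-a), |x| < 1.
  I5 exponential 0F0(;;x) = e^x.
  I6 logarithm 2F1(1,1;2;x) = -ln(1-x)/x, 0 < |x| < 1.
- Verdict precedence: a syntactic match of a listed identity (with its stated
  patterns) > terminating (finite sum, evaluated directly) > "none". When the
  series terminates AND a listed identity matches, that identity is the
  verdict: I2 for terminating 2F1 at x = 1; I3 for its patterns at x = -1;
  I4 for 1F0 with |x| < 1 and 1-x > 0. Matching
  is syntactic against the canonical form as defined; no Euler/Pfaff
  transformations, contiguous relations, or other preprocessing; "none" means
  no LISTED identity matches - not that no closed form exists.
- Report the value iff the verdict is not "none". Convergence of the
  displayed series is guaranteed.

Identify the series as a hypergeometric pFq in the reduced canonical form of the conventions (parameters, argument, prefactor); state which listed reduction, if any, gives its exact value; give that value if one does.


Prefactor -9/10, argument 5/9: 1F1 with upper {-9} over lower {3}. Verdict: terminating (-9 upstairs). 10 nonzero terms in all; added directly. Hence: -1105023001301/24546962183040.

First insight: x = (5/9) and (1)_k (C = -9/10) is k! itself.
Ratio: r(k) = (5/9) * (k-9) / [(k+3) (k+1)] ; factor over Q: parameters, x = (5/9), and C = -9/10.


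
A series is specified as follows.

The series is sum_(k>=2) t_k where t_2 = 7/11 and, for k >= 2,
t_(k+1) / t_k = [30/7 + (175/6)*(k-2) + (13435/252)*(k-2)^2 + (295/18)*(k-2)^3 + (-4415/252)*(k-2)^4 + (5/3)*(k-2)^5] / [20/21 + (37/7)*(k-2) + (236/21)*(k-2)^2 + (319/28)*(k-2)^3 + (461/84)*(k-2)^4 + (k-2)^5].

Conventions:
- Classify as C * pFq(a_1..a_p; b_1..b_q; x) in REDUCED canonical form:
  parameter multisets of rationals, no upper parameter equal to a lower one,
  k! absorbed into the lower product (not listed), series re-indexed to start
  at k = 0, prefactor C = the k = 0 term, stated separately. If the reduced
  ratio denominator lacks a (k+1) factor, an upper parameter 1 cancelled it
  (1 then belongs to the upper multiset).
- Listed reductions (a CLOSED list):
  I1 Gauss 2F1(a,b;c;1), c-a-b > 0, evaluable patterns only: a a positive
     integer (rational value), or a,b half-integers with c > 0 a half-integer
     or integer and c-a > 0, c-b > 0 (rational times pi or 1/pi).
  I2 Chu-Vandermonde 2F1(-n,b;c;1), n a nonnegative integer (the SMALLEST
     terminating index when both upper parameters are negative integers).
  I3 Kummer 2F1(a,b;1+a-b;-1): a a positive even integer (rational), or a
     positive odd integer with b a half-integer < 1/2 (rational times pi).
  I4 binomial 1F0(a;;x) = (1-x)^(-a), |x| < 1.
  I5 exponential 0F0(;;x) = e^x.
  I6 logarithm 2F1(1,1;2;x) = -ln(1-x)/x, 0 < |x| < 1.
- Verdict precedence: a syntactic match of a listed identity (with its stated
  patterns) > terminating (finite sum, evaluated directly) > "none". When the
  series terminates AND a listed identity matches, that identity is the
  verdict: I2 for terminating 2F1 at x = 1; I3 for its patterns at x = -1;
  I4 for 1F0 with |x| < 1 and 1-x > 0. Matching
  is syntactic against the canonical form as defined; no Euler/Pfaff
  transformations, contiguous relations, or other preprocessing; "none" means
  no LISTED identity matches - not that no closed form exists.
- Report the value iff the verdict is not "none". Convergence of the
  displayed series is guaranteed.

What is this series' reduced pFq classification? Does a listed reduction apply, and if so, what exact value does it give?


With C = 7/11: the canonical form is 3F2(-9, -3, 1/4; 5/4, 2; 5/3). Verdict: terminating. (-3)_k vanishes past k = 3, leaving a 4-term sum, computed directly. Value: 13153/858.

Structural cue: x = (5/3) and the ratio is unreduced: k + 2/3 divides both sides (C = 7/11).
Step ratio: r(k) = (5/3) * (k-9) (k-3) (k+1/4) / [(k+5/4) (k+2) (k+1)] - poly over poly, x = (5/3) from leading terms; C = 7/11 at k = 0.


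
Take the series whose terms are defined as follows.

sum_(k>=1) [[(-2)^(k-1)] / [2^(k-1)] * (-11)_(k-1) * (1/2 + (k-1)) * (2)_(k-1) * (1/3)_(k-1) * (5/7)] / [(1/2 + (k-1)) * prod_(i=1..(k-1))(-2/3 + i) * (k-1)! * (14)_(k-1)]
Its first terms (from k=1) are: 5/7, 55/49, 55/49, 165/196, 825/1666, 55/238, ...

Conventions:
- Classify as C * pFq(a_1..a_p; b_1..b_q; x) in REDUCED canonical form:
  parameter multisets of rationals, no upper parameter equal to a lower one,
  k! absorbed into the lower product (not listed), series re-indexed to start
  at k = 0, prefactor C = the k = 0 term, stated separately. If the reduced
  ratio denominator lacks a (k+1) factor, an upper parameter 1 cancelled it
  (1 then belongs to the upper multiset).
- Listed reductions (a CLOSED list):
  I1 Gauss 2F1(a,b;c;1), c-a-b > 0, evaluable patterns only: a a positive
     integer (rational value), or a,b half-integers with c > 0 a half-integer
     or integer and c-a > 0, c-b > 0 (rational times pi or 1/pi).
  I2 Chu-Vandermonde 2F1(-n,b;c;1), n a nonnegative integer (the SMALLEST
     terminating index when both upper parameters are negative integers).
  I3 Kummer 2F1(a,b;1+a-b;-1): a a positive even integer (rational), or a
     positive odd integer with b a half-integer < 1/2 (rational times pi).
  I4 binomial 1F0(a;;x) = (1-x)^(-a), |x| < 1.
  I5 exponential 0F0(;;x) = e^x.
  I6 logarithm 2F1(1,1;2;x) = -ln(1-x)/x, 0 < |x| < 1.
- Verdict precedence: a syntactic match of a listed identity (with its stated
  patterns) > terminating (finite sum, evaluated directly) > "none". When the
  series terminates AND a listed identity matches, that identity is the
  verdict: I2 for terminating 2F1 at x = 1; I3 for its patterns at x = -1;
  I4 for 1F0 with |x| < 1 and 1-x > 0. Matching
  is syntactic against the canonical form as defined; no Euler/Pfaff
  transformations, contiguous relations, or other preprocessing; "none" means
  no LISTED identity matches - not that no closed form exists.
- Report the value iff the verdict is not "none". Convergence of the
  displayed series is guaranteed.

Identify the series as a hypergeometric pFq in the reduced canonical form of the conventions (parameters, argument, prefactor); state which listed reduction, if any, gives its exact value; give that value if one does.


Key observation: t_0 being 5/7, k + 1/2 divides numerator and denominator alike; prefactor 5/7 after cancelling.
Consecutive-term ratio: r(k) = (-1) * (k-11) (k+2) / [(k+14) (k+1)] - rational in k, leading ratio (-1); with t_0 = 5/7, classification follows.

At argument -1: a 2F1 with upper {-11, 2}, lower {14}, scaled by C = 5/7. Verdict (x = -1): Kummer's theorem (I3) applies (x = -1; c = 14 equals 1+a-b for upper {-11, 2}: listed pattern). Sum: 65/14.


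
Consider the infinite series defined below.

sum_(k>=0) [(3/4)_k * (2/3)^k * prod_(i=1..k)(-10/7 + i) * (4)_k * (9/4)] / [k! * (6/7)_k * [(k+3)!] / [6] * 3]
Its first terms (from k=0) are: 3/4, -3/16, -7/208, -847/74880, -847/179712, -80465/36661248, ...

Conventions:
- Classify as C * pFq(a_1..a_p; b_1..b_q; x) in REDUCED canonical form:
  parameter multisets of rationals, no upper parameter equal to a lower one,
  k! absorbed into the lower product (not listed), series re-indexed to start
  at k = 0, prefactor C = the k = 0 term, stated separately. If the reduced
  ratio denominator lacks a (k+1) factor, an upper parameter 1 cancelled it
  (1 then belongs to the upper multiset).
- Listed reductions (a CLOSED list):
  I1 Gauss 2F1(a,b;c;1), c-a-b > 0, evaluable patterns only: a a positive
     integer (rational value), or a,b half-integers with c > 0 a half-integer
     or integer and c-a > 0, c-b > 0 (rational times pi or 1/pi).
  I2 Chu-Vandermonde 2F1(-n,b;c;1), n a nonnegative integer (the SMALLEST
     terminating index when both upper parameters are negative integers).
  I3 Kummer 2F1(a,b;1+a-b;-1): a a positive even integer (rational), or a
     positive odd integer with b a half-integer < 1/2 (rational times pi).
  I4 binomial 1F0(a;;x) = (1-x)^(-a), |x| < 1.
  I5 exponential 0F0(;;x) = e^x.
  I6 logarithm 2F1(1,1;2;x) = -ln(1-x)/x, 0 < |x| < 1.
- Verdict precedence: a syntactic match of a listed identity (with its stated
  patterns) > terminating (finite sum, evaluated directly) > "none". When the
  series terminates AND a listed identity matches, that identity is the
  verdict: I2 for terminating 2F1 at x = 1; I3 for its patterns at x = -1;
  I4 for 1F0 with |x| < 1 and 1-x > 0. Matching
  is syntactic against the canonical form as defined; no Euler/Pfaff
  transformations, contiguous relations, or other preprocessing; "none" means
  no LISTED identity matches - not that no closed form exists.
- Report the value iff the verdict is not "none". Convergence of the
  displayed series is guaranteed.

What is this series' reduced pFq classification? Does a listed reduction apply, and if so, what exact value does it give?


At argument 2/3: a 2F1 with upper {-3/7, 3/4}, lower {6/7}, scaled by C = 3/4. Verdict: none (x = 2/3): each listed identity misses the multisets {-3/7, 3/4} ; {6/7}.

The tell: x = (2/3) and the denominator's factorial ratio (C = 3/4, x = 2/3) is a lower Pochhammer.
Ratio: r(k) = (2/3) * (k-3/7) (k+3/4) / [(k+6/7) (k+1)] - rational in k, leading ratio (2/3); with t_0 = 3/4, classification follows.


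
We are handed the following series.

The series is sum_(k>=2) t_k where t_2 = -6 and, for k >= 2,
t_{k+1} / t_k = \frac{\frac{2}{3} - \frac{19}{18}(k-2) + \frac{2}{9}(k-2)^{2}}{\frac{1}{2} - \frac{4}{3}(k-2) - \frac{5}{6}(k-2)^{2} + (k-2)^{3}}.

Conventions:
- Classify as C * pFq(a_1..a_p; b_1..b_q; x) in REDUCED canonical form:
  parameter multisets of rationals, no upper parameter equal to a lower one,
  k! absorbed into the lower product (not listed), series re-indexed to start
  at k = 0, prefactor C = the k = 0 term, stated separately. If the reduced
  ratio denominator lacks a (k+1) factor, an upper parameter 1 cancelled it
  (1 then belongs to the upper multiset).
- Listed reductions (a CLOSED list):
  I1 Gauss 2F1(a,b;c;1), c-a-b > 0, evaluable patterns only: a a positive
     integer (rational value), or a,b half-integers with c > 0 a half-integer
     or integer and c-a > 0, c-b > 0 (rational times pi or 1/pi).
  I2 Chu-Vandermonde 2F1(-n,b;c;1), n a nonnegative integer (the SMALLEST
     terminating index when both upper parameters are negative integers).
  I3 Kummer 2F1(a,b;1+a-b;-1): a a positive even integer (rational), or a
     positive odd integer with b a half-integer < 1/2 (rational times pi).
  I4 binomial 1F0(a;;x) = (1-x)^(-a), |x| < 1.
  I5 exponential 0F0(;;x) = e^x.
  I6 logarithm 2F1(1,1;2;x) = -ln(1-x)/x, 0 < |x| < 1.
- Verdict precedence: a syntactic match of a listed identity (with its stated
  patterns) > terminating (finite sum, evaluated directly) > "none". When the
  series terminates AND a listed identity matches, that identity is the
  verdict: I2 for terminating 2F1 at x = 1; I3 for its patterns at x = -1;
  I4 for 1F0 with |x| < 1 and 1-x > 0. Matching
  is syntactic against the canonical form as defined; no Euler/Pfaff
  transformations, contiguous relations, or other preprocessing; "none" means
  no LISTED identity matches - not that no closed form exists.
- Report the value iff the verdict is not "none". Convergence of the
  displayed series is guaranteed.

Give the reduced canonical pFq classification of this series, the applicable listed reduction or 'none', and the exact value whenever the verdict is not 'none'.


At argument \frac{2}{9}: a 2F2 with upper {-4, -\frac{3}{4}}, lower {-\frac{3}{2}, -\frac{1}{3}}, scaled by C = -6. Verdict: terminating - the sum ends at index 4 because -4 is a negative integer; exact evaluation follows. Hence: -\frac{1121}{72}.

Key observation: t_0 being -6, roots of the ratio polynomials (prefactor -6) are the negated parameters.
Term ratio: r(k) = \frac{2}{9} * (k-4) (k-\frac{3}{4}) / [(k-\frac{3}{2}) (k-\frac{1}{3}) (k+1)] - poly over poly, x = \frac{2}{9} from leading terms; C = -6 at k = 0.


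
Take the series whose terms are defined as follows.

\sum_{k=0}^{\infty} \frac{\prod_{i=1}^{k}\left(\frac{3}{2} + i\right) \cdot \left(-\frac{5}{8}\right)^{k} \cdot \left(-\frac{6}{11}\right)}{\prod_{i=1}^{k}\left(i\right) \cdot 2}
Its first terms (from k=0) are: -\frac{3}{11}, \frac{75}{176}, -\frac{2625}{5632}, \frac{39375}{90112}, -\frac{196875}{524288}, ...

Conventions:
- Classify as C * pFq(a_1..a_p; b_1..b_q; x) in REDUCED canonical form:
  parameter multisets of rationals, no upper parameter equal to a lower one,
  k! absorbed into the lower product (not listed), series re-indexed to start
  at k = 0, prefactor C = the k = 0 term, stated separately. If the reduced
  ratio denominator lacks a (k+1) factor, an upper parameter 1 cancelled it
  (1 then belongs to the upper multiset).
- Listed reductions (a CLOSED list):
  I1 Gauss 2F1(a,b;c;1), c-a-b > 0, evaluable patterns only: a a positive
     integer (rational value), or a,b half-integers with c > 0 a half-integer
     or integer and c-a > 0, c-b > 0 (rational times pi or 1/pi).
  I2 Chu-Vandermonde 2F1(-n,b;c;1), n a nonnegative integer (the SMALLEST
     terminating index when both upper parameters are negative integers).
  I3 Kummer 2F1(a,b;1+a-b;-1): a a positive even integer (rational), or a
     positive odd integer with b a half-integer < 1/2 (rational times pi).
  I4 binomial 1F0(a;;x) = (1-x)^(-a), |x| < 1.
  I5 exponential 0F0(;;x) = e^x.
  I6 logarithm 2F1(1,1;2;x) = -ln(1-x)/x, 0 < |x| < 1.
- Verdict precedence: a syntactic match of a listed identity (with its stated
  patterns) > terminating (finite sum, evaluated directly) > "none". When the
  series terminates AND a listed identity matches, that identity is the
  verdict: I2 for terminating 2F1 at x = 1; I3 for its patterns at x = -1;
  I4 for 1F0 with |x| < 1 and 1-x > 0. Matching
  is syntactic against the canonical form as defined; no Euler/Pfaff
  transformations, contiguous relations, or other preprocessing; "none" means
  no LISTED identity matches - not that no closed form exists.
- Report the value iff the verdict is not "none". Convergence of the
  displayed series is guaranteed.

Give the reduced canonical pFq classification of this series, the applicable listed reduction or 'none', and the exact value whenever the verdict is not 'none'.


The series (x = -\frac{5}{8}) is 1F0: upper {\frac{5}{2}}, lower {-}, prefactor -\frac{3}{11}. Verdict: the binomial series (I4) matches (the 1F0 binomial series: exponent -5/2, x = -\frac{5}{8}). Sum: \left(-\frac{3}{11}\right) \cdot \left(\frac{13}{8}\right)^{-\frac{5}{2}}.

First insight: t_0 = -\frac{3}{11} here, and the product of the first k integers (prefactor -3/11) is k!.
Consecutive-term ratio: r(k) = -\frac{5}{8} * (k+\frac{5}{2}) / [(k+1)] ; factor over Q: parameters, x = -\frac{5}{8}, and C = -\frac{3}{11}.


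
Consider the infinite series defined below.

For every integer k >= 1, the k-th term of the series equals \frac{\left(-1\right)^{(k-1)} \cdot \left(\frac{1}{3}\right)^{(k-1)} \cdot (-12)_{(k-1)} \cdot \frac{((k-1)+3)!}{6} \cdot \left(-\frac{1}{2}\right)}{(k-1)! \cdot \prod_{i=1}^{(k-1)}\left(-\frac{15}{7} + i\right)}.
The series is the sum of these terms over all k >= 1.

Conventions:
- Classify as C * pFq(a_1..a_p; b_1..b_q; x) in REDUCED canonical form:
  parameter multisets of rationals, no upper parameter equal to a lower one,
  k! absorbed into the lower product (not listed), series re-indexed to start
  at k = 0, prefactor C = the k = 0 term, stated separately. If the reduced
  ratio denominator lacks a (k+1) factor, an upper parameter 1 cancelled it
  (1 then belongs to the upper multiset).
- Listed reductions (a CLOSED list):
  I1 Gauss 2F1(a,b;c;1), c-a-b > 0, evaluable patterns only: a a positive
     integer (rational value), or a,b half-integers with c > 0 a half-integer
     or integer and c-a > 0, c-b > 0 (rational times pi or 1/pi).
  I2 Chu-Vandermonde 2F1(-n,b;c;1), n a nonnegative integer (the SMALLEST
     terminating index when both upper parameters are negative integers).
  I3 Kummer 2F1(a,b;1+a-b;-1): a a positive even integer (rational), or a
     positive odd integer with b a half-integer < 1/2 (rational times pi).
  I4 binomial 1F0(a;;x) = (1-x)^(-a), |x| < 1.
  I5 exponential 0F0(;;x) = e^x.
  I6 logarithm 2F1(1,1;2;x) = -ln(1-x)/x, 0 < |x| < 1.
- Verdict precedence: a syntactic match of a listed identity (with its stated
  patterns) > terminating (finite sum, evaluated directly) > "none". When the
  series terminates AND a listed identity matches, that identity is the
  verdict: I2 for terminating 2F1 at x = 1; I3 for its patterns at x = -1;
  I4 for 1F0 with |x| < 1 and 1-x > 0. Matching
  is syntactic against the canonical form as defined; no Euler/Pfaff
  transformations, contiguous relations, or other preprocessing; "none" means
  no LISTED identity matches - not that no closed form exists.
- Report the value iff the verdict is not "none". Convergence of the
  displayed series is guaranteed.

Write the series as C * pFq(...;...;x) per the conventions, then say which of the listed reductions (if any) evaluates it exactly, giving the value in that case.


At argument -\frac{1}{3}: a 2F1 with upper {-12, 4}, lower {-\frac{8}{7}}, scaled by C = -\frac{1}{2}. Verdict: terminating - the sum ends at index 12 because -12 is a negative integer; exact evaluation follows. Sum: -\frac{4436338225141655657}{82400900649912}.

Structural cue: x = -\frac{1}{3} and the (-1)^k factor (C = -1/2, x = -1/3) folds into the argument's sign.
Step ratio: r(k) = -\frac{1}{3} * (k-12) (k+4) / [(k-\frac{8}{7}) (k+1)] - poly over poly, x = -\frac{1}{3} from leading terms; C = -\frac{1}{2} at k = 0.


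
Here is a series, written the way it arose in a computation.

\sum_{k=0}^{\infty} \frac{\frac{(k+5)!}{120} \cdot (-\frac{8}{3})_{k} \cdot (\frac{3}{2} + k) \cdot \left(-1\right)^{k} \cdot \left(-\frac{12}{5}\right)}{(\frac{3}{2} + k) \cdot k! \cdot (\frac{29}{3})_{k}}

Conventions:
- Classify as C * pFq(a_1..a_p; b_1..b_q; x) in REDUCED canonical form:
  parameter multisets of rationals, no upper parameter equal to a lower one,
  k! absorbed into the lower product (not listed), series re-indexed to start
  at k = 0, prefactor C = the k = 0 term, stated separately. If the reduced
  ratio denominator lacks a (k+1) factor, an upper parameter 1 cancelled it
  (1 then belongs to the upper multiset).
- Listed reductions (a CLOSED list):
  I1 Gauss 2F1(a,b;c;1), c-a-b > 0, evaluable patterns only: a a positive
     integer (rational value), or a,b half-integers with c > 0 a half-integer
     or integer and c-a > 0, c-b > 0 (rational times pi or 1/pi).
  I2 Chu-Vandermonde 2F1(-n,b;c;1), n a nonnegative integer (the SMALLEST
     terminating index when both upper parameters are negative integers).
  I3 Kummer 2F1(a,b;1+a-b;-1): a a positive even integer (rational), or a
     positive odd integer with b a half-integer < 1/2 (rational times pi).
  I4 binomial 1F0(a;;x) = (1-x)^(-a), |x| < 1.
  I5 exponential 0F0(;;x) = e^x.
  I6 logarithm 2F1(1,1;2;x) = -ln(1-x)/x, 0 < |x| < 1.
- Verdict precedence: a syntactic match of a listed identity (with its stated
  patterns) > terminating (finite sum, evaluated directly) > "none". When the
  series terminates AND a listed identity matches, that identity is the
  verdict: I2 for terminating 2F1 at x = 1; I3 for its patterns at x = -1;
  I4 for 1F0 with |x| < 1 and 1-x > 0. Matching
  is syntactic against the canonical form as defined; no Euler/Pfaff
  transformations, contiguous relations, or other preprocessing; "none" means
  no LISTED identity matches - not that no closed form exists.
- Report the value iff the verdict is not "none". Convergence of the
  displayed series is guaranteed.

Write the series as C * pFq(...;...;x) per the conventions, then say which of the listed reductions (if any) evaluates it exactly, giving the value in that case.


Reduced: x = -1, 2F1, upper = {-\frac{8}{3}, 6}, lower = {\frac{29}{3}}, C = -\frac{12}{5}. Verdict: the Kummer evaluation I3 matches (x = -1; c = \frac{29}{3} equals 1+a-b for upper {-\frac{8}{3}, 6}: listed pattern). Sum: -\frac{1196}{135}.

Key step: t_0 being -\frac{12}{5}, the factor k + 3/2 cancels (top and bottom), leaving C = -12/5, x = -1.
Adjacent-term ratio: r(k) = -1 * (k-\frac{8}{3}) (k+6) / [(k+\frac{29}{3}) (k+1)] - rational in k. x = -1; t_0 = -\frac{12}{5}; negate the roots.


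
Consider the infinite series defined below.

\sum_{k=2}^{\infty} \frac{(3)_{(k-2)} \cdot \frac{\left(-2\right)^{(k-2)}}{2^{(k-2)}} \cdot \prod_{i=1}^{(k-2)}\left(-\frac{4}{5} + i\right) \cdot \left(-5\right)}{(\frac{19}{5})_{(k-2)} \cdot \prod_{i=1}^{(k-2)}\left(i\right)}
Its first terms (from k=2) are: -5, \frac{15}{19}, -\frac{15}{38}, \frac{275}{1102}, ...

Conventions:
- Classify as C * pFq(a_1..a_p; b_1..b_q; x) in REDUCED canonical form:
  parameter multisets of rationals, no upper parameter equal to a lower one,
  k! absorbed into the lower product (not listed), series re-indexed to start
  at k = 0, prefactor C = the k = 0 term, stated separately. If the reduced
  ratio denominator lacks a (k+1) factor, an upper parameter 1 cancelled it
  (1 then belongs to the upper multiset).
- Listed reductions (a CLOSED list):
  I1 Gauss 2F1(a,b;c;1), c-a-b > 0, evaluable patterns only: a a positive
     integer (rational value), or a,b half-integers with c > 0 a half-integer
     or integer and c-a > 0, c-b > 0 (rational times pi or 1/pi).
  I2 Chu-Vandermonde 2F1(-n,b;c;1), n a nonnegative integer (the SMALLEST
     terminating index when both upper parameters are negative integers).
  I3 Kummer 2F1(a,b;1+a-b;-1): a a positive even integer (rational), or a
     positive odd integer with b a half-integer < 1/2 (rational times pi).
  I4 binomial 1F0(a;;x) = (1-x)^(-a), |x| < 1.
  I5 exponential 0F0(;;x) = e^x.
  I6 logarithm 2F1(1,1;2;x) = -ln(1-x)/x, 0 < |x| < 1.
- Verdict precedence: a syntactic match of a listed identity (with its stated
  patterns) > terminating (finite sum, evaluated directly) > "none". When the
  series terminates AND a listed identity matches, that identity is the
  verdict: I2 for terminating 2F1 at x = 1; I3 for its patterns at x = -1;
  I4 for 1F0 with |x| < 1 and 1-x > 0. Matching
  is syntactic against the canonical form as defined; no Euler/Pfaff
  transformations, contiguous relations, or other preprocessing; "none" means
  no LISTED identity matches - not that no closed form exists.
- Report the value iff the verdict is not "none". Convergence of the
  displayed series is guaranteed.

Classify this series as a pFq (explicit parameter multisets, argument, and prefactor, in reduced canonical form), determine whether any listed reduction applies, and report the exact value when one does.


The series (x = -1) is 2F1: upper {\frac{1}{5}, 3}, lower {\frac{19}{5}}, prefactor -5. Verdict: none (x = -1): each listed identity misses the multisets {\frac{1}{5}, 3} ; {\frac{19}{5}}.

First insight: with t_0 = -5, the two k-th powers (prefactor -5) combine into one argument.
Consecutive-term ratio: r(k) = -1 * (k+\frac{1}{5}) (k+3) / [(k+\frac{19}{5}) (k+1)] ; factor over Q: parameters, x = -1, and C = -5.


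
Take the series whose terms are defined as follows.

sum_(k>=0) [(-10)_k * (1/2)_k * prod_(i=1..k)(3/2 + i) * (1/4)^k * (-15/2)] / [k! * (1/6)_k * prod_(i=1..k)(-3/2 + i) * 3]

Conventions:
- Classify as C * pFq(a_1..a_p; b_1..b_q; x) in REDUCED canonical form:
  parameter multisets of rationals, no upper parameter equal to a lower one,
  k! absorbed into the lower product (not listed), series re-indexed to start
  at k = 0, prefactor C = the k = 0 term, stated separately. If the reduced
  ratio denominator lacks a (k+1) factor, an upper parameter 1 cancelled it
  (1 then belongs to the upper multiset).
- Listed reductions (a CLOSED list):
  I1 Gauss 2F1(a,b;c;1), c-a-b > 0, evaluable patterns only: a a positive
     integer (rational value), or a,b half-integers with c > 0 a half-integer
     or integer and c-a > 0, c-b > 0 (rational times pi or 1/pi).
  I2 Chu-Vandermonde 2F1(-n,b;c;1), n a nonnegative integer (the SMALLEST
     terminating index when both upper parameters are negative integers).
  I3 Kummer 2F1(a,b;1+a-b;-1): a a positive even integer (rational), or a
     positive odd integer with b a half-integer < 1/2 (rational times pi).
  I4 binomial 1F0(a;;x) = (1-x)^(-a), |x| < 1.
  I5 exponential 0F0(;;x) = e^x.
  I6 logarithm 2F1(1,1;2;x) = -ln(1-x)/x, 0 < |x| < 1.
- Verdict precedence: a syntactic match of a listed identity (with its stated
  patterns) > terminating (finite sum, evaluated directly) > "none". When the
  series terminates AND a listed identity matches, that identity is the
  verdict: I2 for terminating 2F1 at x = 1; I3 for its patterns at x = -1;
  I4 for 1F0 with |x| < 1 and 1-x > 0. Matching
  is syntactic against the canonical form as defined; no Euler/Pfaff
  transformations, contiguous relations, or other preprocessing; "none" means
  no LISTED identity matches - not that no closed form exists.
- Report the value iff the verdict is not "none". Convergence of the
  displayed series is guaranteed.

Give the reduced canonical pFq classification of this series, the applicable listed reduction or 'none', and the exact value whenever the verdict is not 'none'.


At argument 1/4: a 3F2 with upper {-10, 1/2, 5/2}, lower {-1/2, 1/6}, scaled by C = -5/2. Verdict: terminating. (-10)_k vanishes past k = 10, leaving a 11-term sum, computed directly. Hence: 750414978685363/178836752826368.

Structural cue: t_0 = -5/2 here, and the running product (C = -5/2, x = 1/4) telescopes to a rising factorial.
Ratio: r(k) = (1/4) * (k-10) (k+1/2) (k+5/2) / [(k-1/2) (k+1/6) (k+1)] - rational in k, leading ratio (1/4); with t_0 = -5/2, classification follows.


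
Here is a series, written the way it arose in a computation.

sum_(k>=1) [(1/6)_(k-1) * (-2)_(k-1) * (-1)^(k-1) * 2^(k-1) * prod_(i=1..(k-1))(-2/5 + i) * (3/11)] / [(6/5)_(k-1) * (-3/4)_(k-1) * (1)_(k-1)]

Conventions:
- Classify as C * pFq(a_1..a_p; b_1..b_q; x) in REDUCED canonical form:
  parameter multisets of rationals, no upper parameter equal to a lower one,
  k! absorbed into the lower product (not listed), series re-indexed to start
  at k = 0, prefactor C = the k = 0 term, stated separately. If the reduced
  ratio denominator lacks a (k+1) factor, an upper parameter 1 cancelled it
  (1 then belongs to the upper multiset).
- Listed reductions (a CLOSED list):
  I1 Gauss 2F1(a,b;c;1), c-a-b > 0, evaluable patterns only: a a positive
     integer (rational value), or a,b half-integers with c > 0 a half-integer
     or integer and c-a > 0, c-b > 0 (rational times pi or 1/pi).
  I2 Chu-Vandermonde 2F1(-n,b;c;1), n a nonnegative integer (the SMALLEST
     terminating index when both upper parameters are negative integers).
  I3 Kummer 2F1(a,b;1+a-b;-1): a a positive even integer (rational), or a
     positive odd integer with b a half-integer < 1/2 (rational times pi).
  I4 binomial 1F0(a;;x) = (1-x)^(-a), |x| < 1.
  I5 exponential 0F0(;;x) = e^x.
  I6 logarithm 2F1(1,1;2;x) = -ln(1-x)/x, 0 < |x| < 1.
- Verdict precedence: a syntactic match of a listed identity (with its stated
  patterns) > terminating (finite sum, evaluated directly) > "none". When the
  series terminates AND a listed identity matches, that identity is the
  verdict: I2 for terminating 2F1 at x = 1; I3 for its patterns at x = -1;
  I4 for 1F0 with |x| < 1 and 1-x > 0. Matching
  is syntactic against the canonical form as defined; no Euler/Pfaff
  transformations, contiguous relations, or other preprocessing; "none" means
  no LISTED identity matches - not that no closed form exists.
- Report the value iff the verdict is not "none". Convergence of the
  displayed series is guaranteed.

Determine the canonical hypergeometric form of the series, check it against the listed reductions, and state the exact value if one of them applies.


Canonical form: C = 3/11 times 3F2 with upper {-2, 1/6, 3/5}, lower {-3/4, 6/5}, x = -2. Verdict: terminating. With -2 upstairs the series is a 3-term polynomial sum; evaluated term by term. Its exact value is -283/1089.

First insight: t_0 being 3/11, the running product (C = 3/11, x = -2) telescopes to a rising factorial.
Ratio: r(k) = (-2) * (k-2) (k+1/6) (k+3/5) / [(k-3/4) (k+6/5) (k+1)] - rational in k, leading ratio (-2); with t_0 = 3/11, classification follows.
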